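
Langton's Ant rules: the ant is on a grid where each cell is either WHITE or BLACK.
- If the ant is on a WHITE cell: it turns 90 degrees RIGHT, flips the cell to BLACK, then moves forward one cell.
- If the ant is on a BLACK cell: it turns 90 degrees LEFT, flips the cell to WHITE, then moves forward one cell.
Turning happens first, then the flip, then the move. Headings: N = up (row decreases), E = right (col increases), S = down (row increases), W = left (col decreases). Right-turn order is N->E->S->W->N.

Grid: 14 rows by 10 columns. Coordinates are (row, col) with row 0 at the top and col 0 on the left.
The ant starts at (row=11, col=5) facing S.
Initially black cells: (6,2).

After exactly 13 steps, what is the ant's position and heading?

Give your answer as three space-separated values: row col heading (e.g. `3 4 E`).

Answer: 11 6 W

Derivation:
Step 1: on WHITE (11,5): turn R to W, flip to black, move to (11,4). |black|=2
Step 2: on WHITE (11,4): turn R to N, flip to black, move to (10,4). |black|=3
Step 3: on WHITE (10,4): turn R to E, flip to black, move to (10,5). |black|=4
Step 4: on WHITE (10,5): turn R to S, flip to black, move to (11,5). |black|=5
Step 5: on BLACK (11,5): turn L to E, flip to white, move to (11,6). |black|=4
Step 6: on WHITE (11,6): turn R to S, flip to black, move to (12,6). |black|=5
Step 7: on WHITE (12,6): turn R to W, flip to black, move to (12,5). |black|=6
Step 8: on WHITE (12,5): turn R to N, flip to black, move to (11,5). |black|=7
Step 9: on WHITE (11,5): turn R to E, flip to black, move to (11,6). |black|=8
Step 10: on BLACK (11,6): turn L to N, flip to white, move to (10,6). |black|=7
Step 11: on WHITE (10,6): turn R to E, flip to black, move to (10,7). |black|=8
Step 12: on WHITE (10,7): turn R to S, flip to black, move to (11,7). |black|=9
Step 13: on WHITE (11,7): turn R to W, flip to black, move to (11,6). |black|=10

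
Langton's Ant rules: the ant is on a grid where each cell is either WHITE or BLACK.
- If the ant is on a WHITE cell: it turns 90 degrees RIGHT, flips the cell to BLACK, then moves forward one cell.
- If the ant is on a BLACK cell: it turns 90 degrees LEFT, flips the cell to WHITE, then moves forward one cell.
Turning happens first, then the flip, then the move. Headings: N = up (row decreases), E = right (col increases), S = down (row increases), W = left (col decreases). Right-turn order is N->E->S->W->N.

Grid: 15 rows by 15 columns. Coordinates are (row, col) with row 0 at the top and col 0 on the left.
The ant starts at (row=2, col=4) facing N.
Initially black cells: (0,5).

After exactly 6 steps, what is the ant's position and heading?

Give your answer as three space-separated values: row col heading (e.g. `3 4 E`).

Step 1: on WHITE (2,4): turn R to E, flip to black, move to (2,5). |black|=2
Step 2: on WHITE (2,5): turn R to S, flip to black, move to (3,5). |black|=3
Step 3: on WHITE (3,5): turn R to W, flip to black, move to (3,4). |black|=4
Step 4: on WHITE (3,4): turn R to N, flip to black, move to (2,4). |black|=5
Step 5: on BLACK (2,4): turn L to W, flip to white, move to (2,3). |black|=4
Step 6: on WHITE (2,3): turn R to N, flip to black, move to (1,3). |black|=5

Answer: 1 3 N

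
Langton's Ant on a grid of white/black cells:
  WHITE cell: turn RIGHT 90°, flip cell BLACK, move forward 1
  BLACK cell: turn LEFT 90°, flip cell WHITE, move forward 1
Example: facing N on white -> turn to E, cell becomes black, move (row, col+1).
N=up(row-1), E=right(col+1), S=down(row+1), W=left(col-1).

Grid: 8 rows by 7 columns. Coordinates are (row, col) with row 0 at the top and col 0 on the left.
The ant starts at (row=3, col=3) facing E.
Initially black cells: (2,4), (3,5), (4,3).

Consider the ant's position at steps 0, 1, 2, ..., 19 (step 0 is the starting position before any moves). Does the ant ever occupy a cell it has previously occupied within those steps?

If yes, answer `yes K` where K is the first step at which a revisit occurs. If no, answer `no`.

Step 1: on WHITE (3,3): turn R to S, flip to black, move to (4,3). |black|=4 — new cell
Step 2: on BLACK (4,3): turn L to E, flip to white, move to (4,4). |black|=3 — new cell
Step 3: on WHITE (4,4): turn R to S, flip to black, move to (5,4). |black|=4 — new cell
Step 4: on WHITE (5,4): turn R to W, flip to black, move to (5,3). |black|=5 — new cell
Step 5: on WHITE (5,3): turn R to N, flip to black, move to (4,3). |black|=6 — REVISIT

Answer: yes 5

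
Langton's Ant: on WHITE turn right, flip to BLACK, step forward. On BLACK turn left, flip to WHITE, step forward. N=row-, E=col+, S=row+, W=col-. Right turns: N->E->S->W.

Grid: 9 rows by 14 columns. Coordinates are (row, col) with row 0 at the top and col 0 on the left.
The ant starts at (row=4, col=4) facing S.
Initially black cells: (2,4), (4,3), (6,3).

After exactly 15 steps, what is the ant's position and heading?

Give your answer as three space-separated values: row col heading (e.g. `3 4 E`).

Answer: 7 4 E

Derivation:
Step 1: on WHITE (4,4): turn R to W, flip to black, move to (4,3). |black|=4
Step 2: on BLACK (4,3): turn L to S, flip to white, move to (5,3). |black|=3
Step 3: on WHITE (5,3): turn R to W, flip to black, move to (5,2). |black|=4
Step 4: on WHITE (5,2): turn R to N, flip to black, move to (4,2). |black|=5
Step 5: on WHITE (4,2): turn R to E, flip to black, move to (4,3). |black|=6
Step 6: on WHITE (4,3): turn R to S, flip to black, move to (5,3). |black|=7
Step 7: on BLACK (5,3): turn L to E, flip to white, move to (5,4). |black|=6
Step 8: on WHITE (5,4): turn R to S, flip to black, move to (6,4). |black|=7
Step 9: on WHITE (6,4): turn R to W, flip to black, move to (6,3). |black|=8
Step 10: on BLACK (6,3): turn L to S, flip to white, move to (7,3). |black|=7
Step 11: on WHITE (7,3): turn R to W, flip to black, move to (7,2). |black|=8
Step 12: on WHITE (7,2): turn R to N, flip to black, move to (6,2). |black|=9
Step 13: on WHITE (6,2): turn R to E, flip to black, move to (6,3). |black|=10
Step 14: on WHITE (6,3): turn R to S, flip to black, move to (7,3). |black|=11
Step 15: on BLACK (7,3): turn L to E, flip to white, move to (7,4). |black|=10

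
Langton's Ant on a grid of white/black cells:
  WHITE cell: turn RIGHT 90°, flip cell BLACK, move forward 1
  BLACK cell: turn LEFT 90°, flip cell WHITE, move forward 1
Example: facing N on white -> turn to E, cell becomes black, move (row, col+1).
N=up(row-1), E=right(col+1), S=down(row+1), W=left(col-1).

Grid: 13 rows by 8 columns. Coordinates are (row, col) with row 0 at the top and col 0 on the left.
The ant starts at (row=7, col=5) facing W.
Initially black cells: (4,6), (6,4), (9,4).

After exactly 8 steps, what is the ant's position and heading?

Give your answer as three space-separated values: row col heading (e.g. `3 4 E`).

Step 1: on WHITE (7,5): turn R to N, flip to black, move to (6,5). |black|=4
Step 2: on WHITE (6,5): turn R to E, flip to black, move to (6,6). |black|=5
Step 3: on WHITE (6,6): turn R to S, flip to black, move to (7,6). |black|=6
Step 4: on WHITE (7,6): turn R to W, flip to black, move to (7,5). |black|=7
Step 5: on BLACK (7,5): turn L to S, flip to white, move to (8,5). |black|=6
Step 6: on WHITE (8,5): turn R to W, flip to black, move to (8,4). |black|=7
Step 7: on WHITE (8,4): turn R to N, flip to black, move to (7,4). |black|=8
Step 8: on WHITE (7,4): turn R to E, flip to black, move to (7,5). |black|=9

Answer: 7 5 E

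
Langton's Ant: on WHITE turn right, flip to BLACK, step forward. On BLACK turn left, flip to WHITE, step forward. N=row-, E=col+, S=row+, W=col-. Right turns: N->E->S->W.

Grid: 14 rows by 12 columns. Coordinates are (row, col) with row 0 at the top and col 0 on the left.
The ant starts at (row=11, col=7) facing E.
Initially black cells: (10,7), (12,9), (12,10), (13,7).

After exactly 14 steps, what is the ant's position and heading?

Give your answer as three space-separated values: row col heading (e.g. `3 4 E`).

Step 1: on WHITE (11,7): turn R to S, flip to black, move to (12,7). |black|=5
Step 2: on WHITE (12,7): turn R to W, flip to black, move to (12,6). |black|=6
Step 3: on WHITE (12,6): turn R to N, flip to black, move to (11,6). |black|=7
Step 4: on WHITE (11,6): turn R to E, flip to black, move to (11,7). |black|=8
Step 5: on BLACK (11,7): turn L to N, flip to white, move to (10,7). |black|=7
Step 6: on BLACK (10,7): turn L to W, flip to white, move to (10,6). |black|=6
Step 7: on WHITE (10,6): turn R to N, flip to black, move to (9,6). |black|=7
Step 8: on WHITE (9,6): turn R to E, flip to black, move to (9,7). |black|=8
Step 9: on WHITE (9,7): turn R to S, flip to black, move to (10,7). |black|=9
Step 10: on WHITE (10,7): turn R to W, flip to black, move to (10,6). |black|=10
Step 11: on BLACK (10,6): turn L to S, flip to white, move to (11,6). |black|=9
Step 12: on BLACK (11,6): turn L to E, flip to white, move to (11,7). |black|=8
Step 13: on WHITE (11,7): turn R to S, flip to black, move to (12,7). |black|=9
Step 14: on BLACK (12,7): turn L to E, flip to white, move to (12,8). |black|=8

Answer: 12 8 E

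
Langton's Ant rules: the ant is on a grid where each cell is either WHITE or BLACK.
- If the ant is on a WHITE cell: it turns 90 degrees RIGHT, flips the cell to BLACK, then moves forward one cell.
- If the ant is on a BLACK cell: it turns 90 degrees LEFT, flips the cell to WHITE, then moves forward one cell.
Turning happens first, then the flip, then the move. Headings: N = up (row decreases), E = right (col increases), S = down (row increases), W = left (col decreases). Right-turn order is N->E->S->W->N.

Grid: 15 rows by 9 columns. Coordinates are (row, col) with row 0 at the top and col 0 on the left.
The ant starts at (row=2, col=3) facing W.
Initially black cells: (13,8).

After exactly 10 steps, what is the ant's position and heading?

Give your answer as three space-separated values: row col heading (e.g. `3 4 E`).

Step 1: on WHITE (2,3): turn R to N, flip to black, move to (1,3). |black|=2
Step 2: on WHITE (1,3): turn R to E, flip to black, move to (1,4). |black|=3
Step 3: on WHITE (1,4): turn R to S, flip to black, move to (2,4). |black|=4
Step 4: on WHITE (2,4): turn R to W, flip to black, move to (2,3). |black|=5
Step 5: on BLACK (2,3): turn L to S, flip to white, move to (3,3). |black|=4
Step 6: on WHITE (3,3): turn R to W, flip to black, move to (3,2). |black|=5
Step 7: on WHITE (3,2): turn R to N, flip to black, move to (2,2). |black|=6
Step 8: on WHITE (2,2): turn R to E, flip to black, move to (2,3). |black|=7
Step 9: on WHITE (2,3): turn R to S, flip to black, move to (3,3). |black|=8
Step 10: on BLACK (3,3): turn L to E, flip to white, move to (3,4). |black|=7

Answer: 3 4 E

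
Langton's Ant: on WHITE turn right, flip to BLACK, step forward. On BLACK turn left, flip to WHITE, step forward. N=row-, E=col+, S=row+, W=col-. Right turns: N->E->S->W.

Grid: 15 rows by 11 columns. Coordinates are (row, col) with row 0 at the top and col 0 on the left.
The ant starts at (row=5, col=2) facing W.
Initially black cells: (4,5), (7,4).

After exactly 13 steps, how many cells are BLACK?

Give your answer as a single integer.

Answer: 11

Derivation:
Step 1: on WHITE (5,2): turn R to N, flip to black, move to (4,2). |black|=3
Step 2: on WHITE (4,2): turn R to E, flip to black, move to (4,3). |black|=4
Step 3: on WHITE (4,3): turn R to S, flip to black, move to (5,3). |black|=5
Step 4: on WHITE (5,3): turn R to W, flip to black, move to (5,2). |black|=6
Step 5: on BLACK (5,2): turn L to S, flip to white, move to (6,2). |black|=5
Step 6: on WHITE (6,2): turn R to W, flip to black, move to (6,1). |black|=6
Step 7: on WHITE (6,1): turn R to N, flip to black, move to (5,1). |black|=7
Step 8: on WHITE (5,1): turn R to E, flip to black, move to (5,2). |black|=8
Step 9: on WHITE (5,2): turn R to S, flip to black, move to (6,2). |black|=9
Step 10: on BLACK (6,2): turn L to E, flip to white, move to (6,3). |black|=8
Step 11: on WHITE (6,3): turn R to S, flip to black, move to (7,3). |black|=9
Step 12: on WHITE (7,3): turn R to W, flip to black, move to (7,2). |black|=10
Step 13: on WHITE (7,2): turn R to N, flip to black, move to (6,2). |black|=11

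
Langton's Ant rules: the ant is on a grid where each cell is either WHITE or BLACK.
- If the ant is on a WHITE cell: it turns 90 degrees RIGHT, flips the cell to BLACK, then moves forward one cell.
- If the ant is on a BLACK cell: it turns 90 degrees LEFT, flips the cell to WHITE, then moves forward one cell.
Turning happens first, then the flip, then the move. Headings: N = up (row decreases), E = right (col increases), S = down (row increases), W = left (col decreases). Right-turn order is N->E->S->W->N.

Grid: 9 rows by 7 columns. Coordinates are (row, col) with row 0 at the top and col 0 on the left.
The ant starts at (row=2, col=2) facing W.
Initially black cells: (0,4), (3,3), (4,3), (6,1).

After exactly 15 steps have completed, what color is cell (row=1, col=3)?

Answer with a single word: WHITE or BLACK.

Step 1: on WHITE (2,2): turn R to N, flip to black, move to (1,2). |black|=5
Step 2: on WHITE (1,2): turn R to E, flip to black, move to (1,3). |black|=6
Step 3: on WHITE (1,3): turn R to S, flip to black, move to (2,3). |black|=7
Step 4: on WHITE (2,3): turn R to W, flip to black, move to (2,2). |black|=8
Step 5: on BLACK (2,2): turn L to S, flip to white, move to (3,2). |black|=7
Step 6: on WHITE (3,2): turn R to W, flip to black, move to (3,1). |black|=8
Step 7: on WHITE (3,1): turn R to N, flip to black, move to (2,1). |black|=9
Step 8: on WHITE (2,1): turn R to E, flip to black, move to (2,2). |black|=10
Step 9: on WHITE (2,2): turn R to S, flip to black, move to (3,2). |black|=11
Step 10: on BLACK (3,2): turn L to E, flip to white, move to (3,3). |black|=10
Step 11: on BLACK (3,3): turn L to N, flip to white, move to (2,3). |black|=9
Step 12: on BLACK (2,3): turn L to W, flip to white, move to (2,2). |black|=8
Step 13: on BLACK (2,2): turn L to S, flip to white, move to (3,2). |black|=7
Step 14: on WHITE (3,2): turn R to W, flip to black, move to (3,1). |black|=8
Step 15: on BLACK (3,1): turn L to S, flip to white, move to (4,1). |black|=7

Answer: BLACK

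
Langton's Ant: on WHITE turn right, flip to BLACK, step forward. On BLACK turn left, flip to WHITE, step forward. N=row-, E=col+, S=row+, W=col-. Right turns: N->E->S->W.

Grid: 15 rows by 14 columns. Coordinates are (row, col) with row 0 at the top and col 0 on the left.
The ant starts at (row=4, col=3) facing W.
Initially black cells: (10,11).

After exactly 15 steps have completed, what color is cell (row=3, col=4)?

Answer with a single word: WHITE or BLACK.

Answer: BLACK

Derivation:
Step 1: on WHITE (4,3): turn R to N, flip to black, move to (3,3). |black|=2
Step 2: on WHITE (3,3): turn R to E, flip to black, move to (3,4). |black|=3
Step 3: on WHITE (3,4): turn R to S, flip to black, move to (4,4). |black|=4
Step 4: on WHITE (4,4): turn R to W, flip to black, move to (4,3). |black|=5
Step 5: on BLACK (4,3): turn L to S, flip to white, move to (5,3). |black|=4
Step 6: on WHITE (5,3): turn R to W, flip to black, move to (5,2). |black|=5
Step 7: on WHITE (5,2): turn R to N, flip to black, move to (4,2). |black|=6
Step 8: on WHITE (4,2): turn R to E, flip to black, move to (4,3). |black|=7
Step 9: on WHITE (4,3): turn R to S, flip to black, move to (5,3). |black|=8
Step 10: on BLACK (5,3): turn L to E, flip to white, move to (5,4). |black|=7
Step 11: on WHITE (5,4): turn R to S, flip to black, move to (6,4). |black|=8
Step 12: on WHITE (6,4): turn R to W, flip to black, move to (6,3). |black|=9
Step 13: on WHITE (6,3): turn R to N, flip to black, move to (5,3). |black|=10
Step 14: on WHITE (5,3): turn R to E, flip to black, move to (5,4). |black|=11
Step 15: on BLACK (5,4): turn L to N, flip to white, move to (4,4). |black|=10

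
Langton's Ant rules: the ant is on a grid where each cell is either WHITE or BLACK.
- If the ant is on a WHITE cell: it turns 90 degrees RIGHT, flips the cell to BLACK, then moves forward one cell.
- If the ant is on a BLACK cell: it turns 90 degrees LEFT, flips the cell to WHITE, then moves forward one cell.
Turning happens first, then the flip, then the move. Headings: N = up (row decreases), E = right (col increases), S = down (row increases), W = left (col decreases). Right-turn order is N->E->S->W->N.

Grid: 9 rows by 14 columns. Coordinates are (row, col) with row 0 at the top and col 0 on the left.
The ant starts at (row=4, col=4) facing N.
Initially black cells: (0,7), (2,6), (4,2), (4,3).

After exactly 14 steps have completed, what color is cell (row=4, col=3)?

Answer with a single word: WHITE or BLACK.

Step 1: on WHITE (4,4): turn R to E, flip to black, move to (4,5). |black|=5
Step 2: on WHITE (4,5): turn R to S, flip to black, move to (5,5). |black|=6
Step 3: on WHITE (5,5): turn R to W, flip to black, move to (5,4). |black|=7
Step 4: on WHITE (5,4): turn R to N, flip to black, move to (4,4). |black|=8
Step 5: on BLACK (4,4): turn L to W, flip to white, move to (4,3). |black|=7
Step 6: on BLACK (4,3): turn L to S, flip to white, move to (5,3). |black|=6
Step 7: on WHITE (5,3): turn R to W, flip to black, move to (5,2). |black|=7
Step 8: on WHITE (5,2): turn R to N, flip to black, move to (4,2). |black|=8
Step 9: on BLACK (4,2): turn L to W, flip to white, move to (4,1). |black|=7
Step 10: on WHITE (4,1): turn R to N, flip to black, move to (3,1). |black|=8
Step 11: on WHITE (3,1): turn R to E, flip to black, move to (3,2). |black|=9
Step 12: on WHITE (3,2): turn R to S, flip to black, move to (4,2). |black|=10
Step 13: on WHITE (4,2): turn R to W, flip to black, move to (4,1). |black|=11
Step 14: on BLACK (4,1): turn L to S, flip to white, move to (5,1). |black|=10

Answer: WHITE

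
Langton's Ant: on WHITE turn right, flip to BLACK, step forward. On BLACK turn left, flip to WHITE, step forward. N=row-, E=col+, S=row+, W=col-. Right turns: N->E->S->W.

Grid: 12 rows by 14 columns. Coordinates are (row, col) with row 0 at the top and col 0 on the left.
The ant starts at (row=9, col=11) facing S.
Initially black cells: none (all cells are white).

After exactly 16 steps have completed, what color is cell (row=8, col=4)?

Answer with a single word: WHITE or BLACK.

Step 1: on WHITE (9,11): turn R to W, flip to black, move to (9,10). |black|=1
Step 2: on WHITE (9,10): turn R to N, flip to black, move to (8,10). |black|=2
Step 3: on WHITE (8,10): turn R to E, flip to black, move to (8,11). |black|=3
Step 4: on WHITE (8,11): turn R to S, flip to black, move to (9,11). |black|=4
Step 5: on BLACK (9,11): turn L to E, flip to white, move to (9,12). |black|=3
Step 6: on WHITE (9,12): turn R to S, flip to black, move to (10,12). |black|=4
Step 7: on WHITE (10,12): turn R to W, flip to black, move to (10,11). |black|=5
Step 8: on WHITE (10,11): turn R to N, flip to black, move to (9,11). |black|=6
Step 9: on WHITE (9,11): turn R to E, flip to black, move to (9,12). |black|=7
Step 10: on BLACK (9,12): turn L to N, flip to white, move to (8,12). |black|=6
Step 11: on WHITE (8,12): turn R to E, flip to black, move to (8,13). |black|=7
Step 12: on WHITE (8,13): turn R to S, flip to black, move to (9,13). |black|=8
Step 13: on WHITE (9,13): turn R to W, flip to black, move to (9,12). |black|=9
Step 14: on WHITE (9,12): turn R to N, flip to black, move to (8,12). |black|=10
Step 15: on BLACK (8,12): turn L to W, flip to white, move to (8,11). |black|=9
Step 16: on BLACK (8,11): turn L to S, flip to white, move to (9,11). |black|=8

Answer: WHITE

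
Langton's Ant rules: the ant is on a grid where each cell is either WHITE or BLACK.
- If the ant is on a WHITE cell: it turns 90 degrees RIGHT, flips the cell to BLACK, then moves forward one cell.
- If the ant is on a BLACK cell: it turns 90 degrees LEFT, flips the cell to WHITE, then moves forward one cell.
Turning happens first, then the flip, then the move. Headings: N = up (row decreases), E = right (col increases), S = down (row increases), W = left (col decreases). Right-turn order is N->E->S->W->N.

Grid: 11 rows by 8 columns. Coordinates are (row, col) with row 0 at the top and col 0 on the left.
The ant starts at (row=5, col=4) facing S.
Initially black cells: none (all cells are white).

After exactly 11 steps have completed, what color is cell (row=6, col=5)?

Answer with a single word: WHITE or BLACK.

Step 1: on WHITE (5,4): turn R to W, flip to black, move to (5,3). |black|=1
Step 2: on WHITE (5,3): turn R to N, flip to black, move to (4,3). |black|=2
Step 3: on WHITE (4,3): turn R to E, flip to black, move to (4,4). |black|=3
Step 4: on WHITE (4,4): turn R to S, flip to black, move to (5,4). |black|=4
Step 5: on BLACK (5,4): turn L to E, flip to white, move to (5,5). |black|=3
Step 6: on WHITE (5,5): turn R to S, flip to black, move to (6,5). |black|=4
Step 7: on WHITE (6,5): turn R to W, flip to black, move to (6,4). |black|=5
Step 8: on WHITE (6,4): turn R to N, flip to black, move to (5,4). |black|=6
Step 9: on WHITE (5,4): turn R to E, flip to black, move to (5,5). |black|=7
Step 10: on BLACK (5,5): turn L to N, flip to white, move to (4,5). |black|=6
Step 11: on WHITE (4,5): turn R to E, flip to black, move to (4,6). |black|=7

Answer: BLACK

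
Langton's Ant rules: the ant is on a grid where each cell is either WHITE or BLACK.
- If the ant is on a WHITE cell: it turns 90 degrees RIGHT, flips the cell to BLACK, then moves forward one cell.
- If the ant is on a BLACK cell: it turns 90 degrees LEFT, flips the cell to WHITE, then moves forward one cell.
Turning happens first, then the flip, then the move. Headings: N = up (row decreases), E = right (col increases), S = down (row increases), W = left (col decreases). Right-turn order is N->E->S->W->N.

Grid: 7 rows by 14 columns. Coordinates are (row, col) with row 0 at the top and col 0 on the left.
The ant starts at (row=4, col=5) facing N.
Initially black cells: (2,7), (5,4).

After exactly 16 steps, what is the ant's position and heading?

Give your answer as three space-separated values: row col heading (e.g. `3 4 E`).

Step 1: on WHITE (4,5): turn R to E, flip to black, move to (4,6). |black|=3
Step 2: on WHITE (4,6): turn R to S, flip to black, move to (5,6). |black|=4
Step 3: on WHITE (5,6): turn R to W, flip to black, move to (5,5). |black|=5
Step 4: on WHITE (5,5): turn R to N, flip to black, move to (4,5). |black|=6
Step 5: on BLACK (4,5): turn L to W, flip to white, move to (4,4). |black|=5
Step 6: on WHITE (4,4): turn R to N, flip to black, move to (3,4). |black|=6
Step 7: on WHITE (3,4): turn R to E, flip to black, move to (3,5). |black|=7
Step 8: on WHITE (3,5): turn R to S, flip to black, move to (4,5). |black|=8
Step 9: on WHITE (4,5): turn R to W, flip to black, move to (4,4). |black|=9
Step 10: on BLACK (4,4): turn L to S, flip to white, move to (5,4). |black|=8
Step 11: on BLACK (5,4): turn L to E, flip to white, move to (5,5). |black|=7
Step 12: on BLACK (5,5): turn L to N, flip to white, move to (4,5). |black|=6
Step 13: on BLACK (4,5): turn L to W, flip to white, move to (4,4). |black|=5
Step 14: on WHITE (4,4): turn R to N, flip to black, move to (3,4). |black|=6
Step 15: on BLACK (3,4): turn L to W, flip to white, move to (3,3). |black|=5
Step 16: on WHITE (3,3): turn R to N, flip to black, move to (2,3). |black|=6

Answer: 2 3 N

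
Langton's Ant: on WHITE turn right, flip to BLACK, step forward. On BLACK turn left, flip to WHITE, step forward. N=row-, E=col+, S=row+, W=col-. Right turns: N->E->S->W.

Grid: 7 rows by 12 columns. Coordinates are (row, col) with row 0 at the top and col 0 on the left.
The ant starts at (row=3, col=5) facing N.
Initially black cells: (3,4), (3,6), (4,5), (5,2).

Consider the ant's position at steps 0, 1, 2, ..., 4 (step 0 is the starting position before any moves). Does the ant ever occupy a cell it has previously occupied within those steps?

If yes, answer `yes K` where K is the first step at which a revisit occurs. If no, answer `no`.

Step 1: on WHITE (3,5): turn R to E, flip to black, move to (3,6). |black|=5 — new cell
Step 2: on BLACK (3,6): turn L to N, flip to white, move to (2,6). |black|=4 — new cell
Step 3: on WHITE (2,6): turn R to E, flip to black, move to (2,7). |black|=5 — new cell
Step 4: on WHITE (2,7): turn R to S, flip to black, move to (3,7). |black|=6 — new cell
No revisit within 4 steps.

Answer: no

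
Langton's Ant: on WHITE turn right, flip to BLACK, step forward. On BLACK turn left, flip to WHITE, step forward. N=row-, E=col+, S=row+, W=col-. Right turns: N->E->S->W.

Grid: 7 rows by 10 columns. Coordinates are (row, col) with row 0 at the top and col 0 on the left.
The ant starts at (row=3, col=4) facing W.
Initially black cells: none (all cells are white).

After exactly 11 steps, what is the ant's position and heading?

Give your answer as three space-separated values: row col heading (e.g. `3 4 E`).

Answer: 5 5 S

Derivation:
Step 1: on WHITE (3,4): turn R to N, flip to black, move to (2,4). |black|=1
Step 2: on WHITE (2,4): turn R to E, flip to black, move to (2,5). |black|=2
Step 3: on WHITE (2,5): turn R to S, flip to black, move to (3,5). |black|=3
Step 4: on WHITE (3,5): turn R to W, flip to black, move to (3,4). |black|=4
Step 5: on BLACK (3,4): turn L to S, flip to white, move to (4,4). |black|=3
Step 6: on WHITE (4,4): turn R to W, flip to black, move to (4,3). |black|=4
Step 7: on WHITE (4,3): turn R to N, flip to black, move to (3,3). |black|=5
Step 8: on WHITE (3,3): turn R to E, flip to black, move to (3,4). |black|=6
Step 9: on WHITE (3,4): turn R to S, flip to black, move to (4,4). |black|=7
Step 10: on BLACK (4,4): turn L to E, flip to white, move to (4,5). |black|=6
Step 11: on WHITE (4,5): turn R to S, flip to black, move to (5,5). |black|=7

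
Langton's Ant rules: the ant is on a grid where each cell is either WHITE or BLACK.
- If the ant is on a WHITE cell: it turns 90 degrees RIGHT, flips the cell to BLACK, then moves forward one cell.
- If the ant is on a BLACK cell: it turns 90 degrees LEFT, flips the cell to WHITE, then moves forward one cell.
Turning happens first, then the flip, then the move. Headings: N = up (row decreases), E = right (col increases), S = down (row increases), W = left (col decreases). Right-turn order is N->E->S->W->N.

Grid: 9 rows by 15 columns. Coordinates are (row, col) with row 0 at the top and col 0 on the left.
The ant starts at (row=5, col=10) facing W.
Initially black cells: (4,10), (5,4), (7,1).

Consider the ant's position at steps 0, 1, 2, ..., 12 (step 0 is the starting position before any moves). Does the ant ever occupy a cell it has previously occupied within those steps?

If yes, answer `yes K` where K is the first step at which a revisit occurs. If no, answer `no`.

Step 1: on WHITE (5,10): turn R to N, flip to black, move to (4,10). |black|=4 — new cell
Step 2: on BLACK (4,10): turn L to W, flip to white, move to (4,9). |black|=3 — new cell
Step 3: on WHITE (4,9): turn R to N, flip to black, move to (3,9). |black|=4 — new cell
Step 4: on WHITE (3,9): turn R to E, flip to black, move to (3,10). |black|=5 — new cell
Step 5: on WHITE (3,10): turn R to S, flip to black, move to (4,10). |black|=6 — REVISIT

Answer: yes 5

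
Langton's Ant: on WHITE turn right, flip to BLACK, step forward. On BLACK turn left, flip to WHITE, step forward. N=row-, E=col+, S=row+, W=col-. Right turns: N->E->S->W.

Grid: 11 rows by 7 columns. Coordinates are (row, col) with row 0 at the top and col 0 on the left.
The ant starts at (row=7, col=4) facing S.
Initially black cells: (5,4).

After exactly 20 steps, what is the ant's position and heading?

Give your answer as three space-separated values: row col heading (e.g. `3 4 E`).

Answer: 5 6 N

Derivation:
Step 1: on WHITE (7,4): turn R to W, flip to black, move to (7,3). |black|=2
Step 2: on WHITE (7,3): turn R to N, flip to black, move to (6,3). |black|=3
Step 3: on WHITE (6,3): turn R to E, flip to black, move to (6,4). |black|=4
Step 4: on WHITE (6,4): turn R to S, flip to black, move to (7,4). |black|=5
Step 5: on BLACK (7,4): turn L to E, flip to white, move to (7,5). |black|=4
Step 6: on WHITE (7,5): turn R to S, flip to black, move to (8,5). |black|=5
Step 7: on WHITE (8,5): turn R to W, flip to black, move to (8,4). |black|=6
Step 8: on WHITE (8,4): turn R to N, flip to black, move to (7,4). |black|=7
Step 9: on WHITE (7,4): turn R to E, flip to black, move to (7,5). |black|=8
Step 10: on BLACK (7,5): turn L to N, flip to white, move to (6,5). |black|=7
Step 11: on WHITE (6,5): turn R to E, flip to black, move to (6,6). |black|=8
Step 12: on WHITE (6,6): turn R to S, flip to black, move to (7,6). |black|=9
Step 13: on WHITE (7,6): turn R to W, flip to black, move to (7,5). |black|=10
Step 14: on WHITE (7,5): turn R to N, flip to black, move to (6,5). |black|=11
Step 15: on BLACK (6,5): turn L to W, flip to white, move to (6,4). |black|=10
Step 16: on BLACK (6,4): turn L to S, flip to white, move to (7,4). |black|=9
Step 17: on BLACK (7,4): turn L to E, flip to white, move to (7,5). |black|=8
Step 18: on BLACK (7,5): turn L to N, flip to white, move to (6,5). |black|=7
Step 19: on WHITE (6,5): turn R to E, flip to black, move to (6,6). |black|=8
Step 20: on BLACK (6,6): turn L to N, flip to white, move to (5,6). |black|=7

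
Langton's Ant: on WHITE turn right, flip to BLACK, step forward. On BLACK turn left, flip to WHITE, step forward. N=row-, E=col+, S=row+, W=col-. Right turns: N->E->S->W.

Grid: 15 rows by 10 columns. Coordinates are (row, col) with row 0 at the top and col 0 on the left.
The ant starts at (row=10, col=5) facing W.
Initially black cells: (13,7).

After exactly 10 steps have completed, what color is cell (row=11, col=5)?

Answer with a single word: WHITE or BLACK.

Step 1: on WHITE (10,5): turn R to N, flip to black, move to (9,5). |black|=2
Step 2: on WHITE (9,5): turn R to E, flip to black, move to (9,6). |black|=3
Step 3: on WHITE (9,6): turn R to S, flip to black, move to (10,6). |black|=4
Step 4: on WHITE (10,6): turn R to W, flip to black, move to (10,5). |black|=5
Step 5: on BLACK (10,5): turn L to S, flip to white, move to (11,5). |black|=4
Step 6: on WHITE (11,5): turn R to W, flip to black, move to (11,4). |black|=5
Step 7: on WHITE (11,4): turn R to N, flip to black, move to (10,4). |black|=6
Step 8: on WHITE (10,4): turn R to E, flip to black, move to (10,5). |black|=7
Step 9: on WHITE (10,5): turn R to S, flip to black, move to (11,5). |black|=8
Step 10: on BLACK (11,5): turn L to E, flip to white, move to (11,6). |black|=7

Answer: WHITE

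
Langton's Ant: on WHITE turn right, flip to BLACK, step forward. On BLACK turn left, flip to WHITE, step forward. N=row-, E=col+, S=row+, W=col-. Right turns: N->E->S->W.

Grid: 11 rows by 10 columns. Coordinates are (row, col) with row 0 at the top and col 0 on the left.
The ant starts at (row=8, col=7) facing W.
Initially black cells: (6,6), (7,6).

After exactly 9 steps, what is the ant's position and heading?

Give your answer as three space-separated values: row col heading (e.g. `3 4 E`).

Answer: 9 7 S

Derivation:
Step 1: on WHITE (8,7): turn R to N, flip to black, move to (7,7). |black|=3
Step 2: on WHITE (7,7): turn R to E, flip to black, move to (7,8). |black|=4
Step 3: on WHITE (7,8): turn R to S, flip to black, move to (8,8). |black|=5
Step 4: on WHITE (8,8): turn R to W, flip to black, move to (8,7). |black|=6
Step 5: on BLACK (8,7): turn L to S, flip to white, move to (9,7). |black|=5
Step 6: on WHITE (9,7): turn R to W, flip to black, move to (9,6). |black|=6
Step 7: on WHITE (9,6): turn R to N, flip to black, move to (8,6). |black|=7
Step 8: on WHITE (8,6): turn R to E, flip to black, move to (8,7). |black|=8
Step 9: on WHITE (8,7): turn R to S, flip to black, move to (9,7). |black|=9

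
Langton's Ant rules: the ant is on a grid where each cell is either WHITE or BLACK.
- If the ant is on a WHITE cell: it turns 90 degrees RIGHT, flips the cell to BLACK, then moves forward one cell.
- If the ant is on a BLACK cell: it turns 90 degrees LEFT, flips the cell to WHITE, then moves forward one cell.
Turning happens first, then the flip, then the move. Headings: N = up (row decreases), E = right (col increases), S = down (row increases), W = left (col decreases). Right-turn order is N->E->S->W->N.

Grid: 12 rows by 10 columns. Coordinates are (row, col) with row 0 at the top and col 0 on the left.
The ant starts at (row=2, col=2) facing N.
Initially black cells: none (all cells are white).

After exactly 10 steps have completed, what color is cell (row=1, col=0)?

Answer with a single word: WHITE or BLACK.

Step 1: on WHITE (2,2): turn R to E, flip to black, move to (2,3). |black|=1
Step 2: on WHITE (2,3): turn R to S, flip to black, move to (3,3). |black|=2
Step 3: on WHITE (3,3): turn R to W, flip to black, move to (3,2). |black|=3
Step 4: on WHITE (3,2): turn R to N, flip to black, move to (2,2). |black|=4
Step 5: on BLACK (2,2): turn L to W, flip to white, move to (2,1). |black|=3
Step 6: on WHITE (2,1): turn R to N, flip to black, move to (1,1). |black|=4
Step 7: on WHITE (1,1): turn R to E, flip to black, move to (1,2). |black|=5
Step 8: on WHITE (1,2): turn R to S, flip to black, move to (2,2). |black|=6
Step 9: on WHITE (2,2): turn R to W, flip to black, move to (2,1). |black|=7
Step 10: on BLACK (2,1): turn L to S, flip to white, move to (3,1). |black|=6

Answer: WHITE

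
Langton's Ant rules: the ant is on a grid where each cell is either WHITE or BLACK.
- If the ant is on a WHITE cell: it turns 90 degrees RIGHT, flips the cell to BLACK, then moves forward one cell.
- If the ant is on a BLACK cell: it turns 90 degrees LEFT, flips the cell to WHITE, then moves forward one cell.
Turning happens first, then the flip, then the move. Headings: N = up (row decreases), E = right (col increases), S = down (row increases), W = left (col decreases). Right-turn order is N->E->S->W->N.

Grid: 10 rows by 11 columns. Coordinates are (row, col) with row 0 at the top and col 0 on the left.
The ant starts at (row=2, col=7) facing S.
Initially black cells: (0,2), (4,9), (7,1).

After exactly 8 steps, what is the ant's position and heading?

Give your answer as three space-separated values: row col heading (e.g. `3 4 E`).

Answer: 2 7 N

Derivation:
Step 1: on WHITE (2,7): turn R to W, flip to black, move to (2,6). |black|=4
Step 2: on WHITE (2,6): turn R to N, flip to black, move to (1,6). |black|=5
Step 3: on WHITE (1,6): turn R to E, flip to black, move to (1,7). |black|=6
Step 4: on WHITE (1,7): turn R to S, flip to black, move to (2,7). |black|=7
Step 5: on BLACK (2,7): turn L to E, flip to white, move to (2,8). |black|=6
Step 6: on WHITE (2,8): turn R to S, flip to black, move to (3,8). |black|=7
Step 7: on WHITE (3,8): turn R to W, flip to black, move to (3,7). |black|=8
Step 8: on WHITE (3,7): turn R to N, flip to black, move to (2,7). |black|=9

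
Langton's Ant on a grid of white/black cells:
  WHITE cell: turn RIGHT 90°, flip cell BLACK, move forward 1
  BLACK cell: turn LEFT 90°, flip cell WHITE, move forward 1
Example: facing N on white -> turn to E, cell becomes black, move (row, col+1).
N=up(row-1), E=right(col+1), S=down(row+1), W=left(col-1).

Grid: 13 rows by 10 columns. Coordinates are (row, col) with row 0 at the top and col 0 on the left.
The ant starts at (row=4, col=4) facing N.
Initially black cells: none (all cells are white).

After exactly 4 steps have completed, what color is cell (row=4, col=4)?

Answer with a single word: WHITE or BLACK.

Step 1: on WHITE (4,4): turn R to E, flip to black, move to (4,5). |black|=1
Step 2: on WHITE (4,5): turn R to S, flip to black, move to (5,5). |black|=2
Step 3: on WHITE (5,5): turn R to W, flip to black, move to (5,4). |black|=3
Step 4: on WHITE (5,4): turn R to N, flip to black, move to (4,4). |black|=4

Answer: BLACK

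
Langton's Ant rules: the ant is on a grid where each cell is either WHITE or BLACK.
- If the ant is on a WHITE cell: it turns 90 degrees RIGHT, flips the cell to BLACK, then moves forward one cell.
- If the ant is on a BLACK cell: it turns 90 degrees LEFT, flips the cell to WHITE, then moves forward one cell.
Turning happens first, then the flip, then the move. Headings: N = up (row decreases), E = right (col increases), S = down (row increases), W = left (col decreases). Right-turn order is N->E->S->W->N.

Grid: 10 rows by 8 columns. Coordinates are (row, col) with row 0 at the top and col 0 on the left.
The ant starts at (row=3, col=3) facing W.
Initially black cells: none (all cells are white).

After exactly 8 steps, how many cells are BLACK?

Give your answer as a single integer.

Step 1: on WHITE (3,3): turn R to N, flip to black, move to (2,3). |black|=1
Step 2: on WHITE (2,3): turn R to E, flip to black, move to (2,4). |black|=2
Step 3: on WHITE (2,4): turn R to S, flip to black, move to (3,4). |black|=3
Step 4: on WHITE (3,4): turn R to W, flip to black, move to (3,3). |black|=4
Step 5: on BLACK (3,3): turn L to S, flip to white, move to (4,3). |black|=3
Step 6: on WHITE (4,3): turn R to W, flip to black, move to (4,2). |black|=4
Step 7: on WHITE (4,2): turn R to N, flip to black, move to (3,2). |black|=5
Step 8: on WHITE (3,2): turn R to E, flip to black, move to (3,3). |black|=6

Answer: 6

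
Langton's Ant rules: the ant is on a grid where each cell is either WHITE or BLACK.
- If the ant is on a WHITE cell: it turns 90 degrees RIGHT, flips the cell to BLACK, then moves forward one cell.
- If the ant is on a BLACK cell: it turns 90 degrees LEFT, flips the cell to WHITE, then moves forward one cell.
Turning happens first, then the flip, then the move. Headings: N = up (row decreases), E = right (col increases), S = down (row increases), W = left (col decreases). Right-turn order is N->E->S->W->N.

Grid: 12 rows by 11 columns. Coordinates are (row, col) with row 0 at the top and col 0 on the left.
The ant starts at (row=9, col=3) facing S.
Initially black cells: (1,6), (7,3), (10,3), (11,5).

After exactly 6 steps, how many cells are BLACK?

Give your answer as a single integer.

Answer: 8

Derivation:
Step 1: on WHITE (9,3): turn R to W, flip to black, move to (9,2). |black|=5
Step 2: on WHITE (9,2): turn R to N, flip to black, move to (8,2). |black|=6
Step 3: on WHITE (8,2): turn R to E, flip to black, move to (8,3). |black|=7
Step 4: on WHITE (8,3): turn R to S, flip to black, move to (9,3). |black|=8
Step 5: on BLACK (9,3): turn L to E, flip to white, move to (9,4). |black|=7
Step 6: on WHITE (9,4): turn R to S, flip to black, move to (10,4). |black|=8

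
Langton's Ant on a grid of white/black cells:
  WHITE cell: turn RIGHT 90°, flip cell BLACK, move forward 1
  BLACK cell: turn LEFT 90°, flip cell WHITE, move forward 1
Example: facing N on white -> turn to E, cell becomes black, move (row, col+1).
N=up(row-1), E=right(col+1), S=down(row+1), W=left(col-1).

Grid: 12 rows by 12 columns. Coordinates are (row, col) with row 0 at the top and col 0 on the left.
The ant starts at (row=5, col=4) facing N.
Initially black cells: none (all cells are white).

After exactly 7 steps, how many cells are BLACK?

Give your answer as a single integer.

Answer: 5

Derivation:
Step 1: on WHITE (5,4): turn R to E, flip to black, move to (5,5). |black|=1
Step 2: on WHITE (5,5): turn R to S, flip to black, move to (6,5). |black|=2
Step 3: on WHITE (6,5): turn R to W, flip to black, move to (6,4). |black|=3
Step 4: on WHITE (6,4): turn R to N, flip to black, move to (5,4). |black|=4
Step 5: on BLACK (5,4): turn L to W, flip to white, move to (5,3). |black|=3
Step 6: on WHITE (5,3): turn R to N, flip to black, move to (4,3). |black|=4
Step 7: on WHITE (4,3): turn R to E, flip to black, move to (4,4). |black|=5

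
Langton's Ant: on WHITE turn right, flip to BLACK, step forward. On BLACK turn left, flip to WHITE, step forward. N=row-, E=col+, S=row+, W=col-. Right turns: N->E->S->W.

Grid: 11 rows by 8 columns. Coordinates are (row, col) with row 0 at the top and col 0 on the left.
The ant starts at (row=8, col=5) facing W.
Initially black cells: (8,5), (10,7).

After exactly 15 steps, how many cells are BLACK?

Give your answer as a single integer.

Answer: 11

Derivation:
Step 1: on BLACK (8,5): turn L to S, flip to white, move to (9,5). |black|=1
Step 2: on WHITE (9,5): turn R to W, flip to black, move to (9,4). |black|=2
Step 3: on WHITE (9,4): turn R to N, flip to black, move to (8,4). |black|=3
Step 4: on WHITE (8,4): turn R to E, flip to black, move to (8,5). |black|=4
Step 5: on WHITE (8,5): turn R to S, flip to black, move to (9,5). |black|=5
Step 6: on BLACK (9,5): turn L to E, flip to white, move to (9,6). |black|=4
Step 7: on WHITE (9,6): turn R to S, flip to black, move to (10,6). |black|=5
Step 8: on WHITE (10,6): turn R to W, flip to black, move to (10,5). |black|=6
Step 9: on WHITE (10,5): turn R to N, flip to black, move to (9,5). |black|=7
Step 10: on WHITE (9,5): turn R to E, flip to black, move to (9,6). |black|=8
Step 11: on BLACK (9,6): turn L to N, flip to white, move to (8,6). |black|=7
Step 12: on WHITE (8,6): turn R to E, flip to black, move to (8,7). |black|=8
Step 13: on WHITE (8,7): turn R to S, flip to black, move to (9,7). |black|=9
Step 14: on WHITE (9,7): turn R to W, flip to black, move to (9,6). |black|=10
Step 15: on WHITE (9,6): turn R to N, flip to black, move to (8,6). |black|=11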